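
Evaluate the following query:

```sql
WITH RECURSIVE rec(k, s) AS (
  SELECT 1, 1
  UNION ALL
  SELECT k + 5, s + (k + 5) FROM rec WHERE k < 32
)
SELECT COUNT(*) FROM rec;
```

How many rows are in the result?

8

Base: k=1, s=1.
Iteration 1: 1 < 32 holds -> k = 1 + 5 = 6, s = 1 + 6 = 7.
Iteration 2: 6 < 32 holds -> k = 6 + 5 = 11, s = 7 + 11 = 18.
Iteration 3: 11 < 32 holds -> k = 11 + 5 = 16, s = 18 + 16 = 34.
Iteration 4: 16 < 32 holds -> k = 16 + 5 = 21, s = 34 + 21 = 55.
Iteration 5: 21 < 32 holds -> k = 21 + 5 = 26, s = 55 + 26 = 81.
Iteration 6: 26 < 32 holds -> k = 26 + 5 = 31, s = 81 + 31 = 112.
Iteration 7: 31 < 32 holds -> k = 31 + 5 = 36, s = 112 + 36 = 148.
Iteration 8: 36 < 32 fails; recursion stops.
Total rows emitted: 8.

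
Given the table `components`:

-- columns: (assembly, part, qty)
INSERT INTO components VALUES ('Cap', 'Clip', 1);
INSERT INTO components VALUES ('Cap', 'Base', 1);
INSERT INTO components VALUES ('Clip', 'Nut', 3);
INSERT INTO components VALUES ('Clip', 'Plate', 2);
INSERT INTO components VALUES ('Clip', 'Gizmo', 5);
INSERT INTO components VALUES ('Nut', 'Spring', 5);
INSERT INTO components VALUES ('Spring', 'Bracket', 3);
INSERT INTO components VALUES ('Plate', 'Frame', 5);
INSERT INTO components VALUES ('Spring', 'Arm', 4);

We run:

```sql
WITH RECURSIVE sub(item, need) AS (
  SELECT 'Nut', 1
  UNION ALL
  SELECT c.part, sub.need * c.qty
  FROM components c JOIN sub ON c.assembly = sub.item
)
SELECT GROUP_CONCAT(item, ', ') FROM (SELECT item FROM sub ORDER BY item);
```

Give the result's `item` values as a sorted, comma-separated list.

Base: (Nut, need=1).
Iteration 1: components of {Nut} -> Spring = 1*5 = 5.
Iteration 2: components of {Spring} -> Arm = 5*4 = 20, Bracket = 5*3 = 15.
Iteration 3: no further components; recursion stops.

Arm, Bracket, Nut, Spring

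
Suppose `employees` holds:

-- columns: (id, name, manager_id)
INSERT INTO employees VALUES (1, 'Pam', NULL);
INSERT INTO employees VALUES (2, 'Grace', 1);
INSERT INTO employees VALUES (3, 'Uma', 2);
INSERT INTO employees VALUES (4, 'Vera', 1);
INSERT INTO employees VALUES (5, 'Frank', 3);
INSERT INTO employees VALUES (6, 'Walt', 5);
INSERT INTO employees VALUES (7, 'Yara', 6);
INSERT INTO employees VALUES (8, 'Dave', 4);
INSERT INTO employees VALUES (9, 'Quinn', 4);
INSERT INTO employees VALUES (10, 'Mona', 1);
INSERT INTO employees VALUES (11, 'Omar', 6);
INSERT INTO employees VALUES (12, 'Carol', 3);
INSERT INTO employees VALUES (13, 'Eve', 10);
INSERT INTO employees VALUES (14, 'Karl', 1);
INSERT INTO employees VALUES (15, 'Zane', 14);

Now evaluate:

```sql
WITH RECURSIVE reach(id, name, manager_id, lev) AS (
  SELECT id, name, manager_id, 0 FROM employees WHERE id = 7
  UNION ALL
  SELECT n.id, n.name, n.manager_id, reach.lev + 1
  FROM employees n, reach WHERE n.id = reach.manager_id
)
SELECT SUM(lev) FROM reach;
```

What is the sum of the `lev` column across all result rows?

Base: id=7 (Yara), manager_id=6, lev 0.
Iteration 1: join on id=6 -> Walt (id 6, manager_id=5, lev 1).
Iteration 2: join on id=5 -> Frank (id 5, manager_id=3, lev 2).
Iteration 3: join on id=3 -> Uma (id 3, manager_id=2, lev 3).
Iteration 4: join on id=2 -> Grace (id 2, manager_id=1, lev 4).
Iteration 5: join on id=1 -> Pam (id 1, manager_id=NULL, lev 5).
Iteration 6: manager_id is NULL; no match; recursion stops.
SUM(lev) = 0 + 1 + 2 + 3 + 4 + 5 = 15.

15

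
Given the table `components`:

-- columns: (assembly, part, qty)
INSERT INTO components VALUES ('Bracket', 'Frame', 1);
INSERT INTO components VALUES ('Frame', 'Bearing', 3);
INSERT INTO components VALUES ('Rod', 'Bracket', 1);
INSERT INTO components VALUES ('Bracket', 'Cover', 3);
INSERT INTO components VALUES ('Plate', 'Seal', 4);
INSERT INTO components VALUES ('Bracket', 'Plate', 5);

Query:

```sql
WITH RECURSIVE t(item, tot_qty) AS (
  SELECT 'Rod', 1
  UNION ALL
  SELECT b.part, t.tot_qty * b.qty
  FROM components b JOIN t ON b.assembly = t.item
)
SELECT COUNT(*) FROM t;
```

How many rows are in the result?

7

Base: (Rod, tot_qty=1).
Iteration 1: components of {Rod} -> Bracket = 1*1 = 1.
Iteration 2: components of {Bracket} -> Cover = 1*3 = 3, Frame = 1*1 = 1, Plate = 1*5 = 5.
Iteration 3: components of {Cover,Frame,Plate} -> Bearing = 1*3 = 3, Seal = 5*4 = 20.
Iteration 4: no further components; recursion stops.
Total rows emitted: 7.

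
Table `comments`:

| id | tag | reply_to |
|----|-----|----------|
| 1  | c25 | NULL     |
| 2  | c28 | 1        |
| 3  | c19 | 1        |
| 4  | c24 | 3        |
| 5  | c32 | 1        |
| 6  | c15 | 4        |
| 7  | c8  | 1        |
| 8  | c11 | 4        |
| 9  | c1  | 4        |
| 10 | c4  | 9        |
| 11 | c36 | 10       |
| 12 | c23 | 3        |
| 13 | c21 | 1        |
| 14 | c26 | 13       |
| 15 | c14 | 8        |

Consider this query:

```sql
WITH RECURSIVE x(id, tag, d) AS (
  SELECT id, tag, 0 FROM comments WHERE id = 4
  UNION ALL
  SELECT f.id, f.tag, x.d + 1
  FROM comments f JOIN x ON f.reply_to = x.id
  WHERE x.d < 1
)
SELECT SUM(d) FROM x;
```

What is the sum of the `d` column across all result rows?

3

Base: id=4 (c24) at d 0.
Iteration 1: rows with reply_to in {4} -> c15 (id 6, d 1), c11 (id 8, d 1), c1 (id 9, d 1).
Iteration 2: d < 1 fails for all current rows; recursion stops.
SUM(d) = 0 + 1 + 1 + 1 = 3.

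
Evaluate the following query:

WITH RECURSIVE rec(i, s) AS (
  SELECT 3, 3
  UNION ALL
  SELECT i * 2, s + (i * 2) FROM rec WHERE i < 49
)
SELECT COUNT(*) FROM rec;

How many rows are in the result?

6

Base: i=3, s=3.
Iteration 1: 3 < 49 holds -> i = 3 * 2 = 6, s = 3 + 6 = 9.
Iteration 2: 6 < 49 holds -> i = 6 * 2 = 12, s = 9 + 12 = 21.
Iteration 3: 12 < 49 holds -> i = 12 * 2 = 24, s = 21 + 24 = 45.
Iteration 4: 24 < 49 holds -> i = 24 * 2 = 48, s = 45 + 48 = 93.
Iteration 5: 48 < 49 holds -> i = 48 * 2 = 96, s = 93 + 96 = 189.
Iteration 6: 96 < 49 fails; recursion stops.
Total rows emitted: 6.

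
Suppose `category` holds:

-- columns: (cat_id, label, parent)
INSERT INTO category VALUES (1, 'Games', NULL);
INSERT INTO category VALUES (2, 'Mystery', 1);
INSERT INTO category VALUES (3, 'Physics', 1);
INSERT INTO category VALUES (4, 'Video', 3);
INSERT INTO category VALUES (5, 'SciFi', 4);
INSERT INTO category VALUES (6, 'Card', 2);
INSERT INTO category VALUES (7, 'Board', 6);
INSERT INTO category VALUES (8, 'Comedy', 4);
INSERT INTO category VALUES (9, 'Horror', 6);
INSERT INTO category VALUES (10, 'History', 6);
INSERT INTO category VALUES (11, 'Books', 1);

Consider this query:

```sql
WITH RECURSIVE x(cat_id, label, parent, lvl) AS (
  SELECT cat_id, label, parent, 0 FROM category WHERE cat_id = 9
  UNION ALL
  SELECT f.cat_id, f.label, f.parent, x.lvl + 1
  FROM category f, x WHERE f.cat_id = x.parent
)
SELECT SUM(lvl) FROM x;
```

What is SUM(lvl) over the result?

6

Base: cat_id=9 (Horror), parent=6, lvl 0.
Iteration 1: join on cat_id=6 -> Card (id 6, parent=2, lvl 1).
Iteration 2: join on cat_id=2 -> Mystery (id 2, parent=1, lvl 2).
Iteration 3: join on cat_id=1 -> Games (id 1, parent=NULL, lvl 3).
Iteration 4: parent is NULL; no match; recursion stops.
SUM(lvl) = 0 + 1 + 2 + 3 = 6.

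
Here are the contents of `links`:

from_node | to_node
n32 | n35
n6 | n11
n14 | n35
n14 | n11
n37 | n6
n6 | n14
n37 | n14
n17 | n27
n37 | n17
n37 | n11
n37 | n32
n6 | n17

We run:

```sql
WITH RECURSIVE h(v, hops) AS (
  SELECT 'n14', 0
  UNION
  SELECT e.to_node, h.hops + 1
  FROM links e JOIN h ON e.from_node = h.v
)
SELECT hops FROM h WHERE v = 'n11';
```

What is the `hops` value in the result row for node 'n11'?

Base: (n14, hops=0).
Iteration 1: edges from {n14} -> (n11, hops=1), (n35, hops=1).
Iteration 2: no outgoing edges from {n11,n35}; recursion stops.

1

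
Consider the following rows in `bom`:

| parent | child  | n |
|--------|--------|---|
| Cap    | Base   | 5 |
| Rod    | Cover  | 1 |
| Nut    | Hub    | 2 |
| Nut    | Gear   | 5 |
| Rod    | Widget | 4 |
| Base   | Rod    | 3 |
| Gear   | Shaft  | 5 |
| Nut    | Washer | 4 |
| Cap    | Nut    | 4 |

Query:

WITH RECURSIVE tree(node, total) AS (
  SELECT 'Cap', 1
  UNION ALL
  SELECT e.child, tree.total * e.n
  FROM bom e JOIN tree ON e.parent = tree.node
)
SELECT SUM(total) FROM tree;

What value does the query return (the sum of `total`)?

244

Base: (Cap, total=1).
Iteration 1: components of {Cap} -> Base = 1*5 = 5, Nut = 1*4 = 4.
Iteration 2: components of {Base,Nut} -> Gear = 4*5 = 20, Hub = 4*2 = 8, Rod = 5*3 = 15, Washer = 4*4 = 16.
Iteration 3: components of {Gear,Hub,Rod,Washer} -> Cover = 15*1 = 15, Shaft = 20*5 = 100, Widget = 15*4 = 60.
Iteration 4: no further components; recursion stops.
SUM(total) = 1 + 4 + 5 + 20 + 8 + 16 + 15 + 100 + 60 + 15 = 244.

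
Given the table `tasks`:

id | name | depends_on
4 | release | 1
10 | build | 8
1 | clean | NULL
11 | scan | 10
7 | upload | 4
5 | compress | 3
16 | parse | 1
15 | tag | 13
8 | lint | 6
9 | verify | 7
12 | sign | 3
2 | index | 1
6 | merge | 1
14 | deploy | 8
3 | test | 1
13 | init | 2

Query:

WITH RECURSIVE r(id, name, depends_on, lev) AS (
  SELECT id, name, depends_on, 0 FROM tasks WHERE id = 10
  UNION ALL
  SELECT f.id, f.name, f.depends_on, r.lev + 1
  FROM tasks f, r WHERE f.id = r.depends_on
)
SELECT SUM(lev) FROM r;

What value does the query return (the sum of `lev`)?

6

Base: id=10 (build), depends_on=8, lev 0.
Iteration 1: join on id=8 -> lint (id 8, depends_on=6, lev 1).
Iteration 2: join on id=6 -> merge (id 6, depends_on=1, lev 2).
Iteration 3: join on id=1 -> clean (id 1, depends_on=NULL, lev 3).
Iteration 4: depends_on is NULL; no match; recursion stops.
SUM(lev) = 0 + 1 + 2 + 3 = 6.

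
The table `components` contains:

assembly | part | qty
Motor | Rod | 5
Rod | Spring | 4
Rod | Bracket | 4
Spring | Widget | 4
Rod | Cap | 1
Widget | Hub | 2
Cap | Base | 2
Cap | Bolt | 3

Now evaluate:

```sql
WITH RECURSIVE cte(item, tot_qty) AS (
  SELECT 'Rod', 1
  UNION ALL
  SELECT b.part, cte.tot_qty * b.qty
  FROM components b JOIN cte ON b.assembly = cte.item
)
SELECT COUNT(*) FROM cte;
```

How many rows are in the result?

8

Base: (Rod, tot_qty=1).
Iteration 1: components of {Rod} -> Bracket = 1*4 = 4, Cap = 1*1 = 1, Spring = 1*4 = 4.
Iteration 2: components of {Bracket,Cap,Spring} -> Base = 1*2 = 2, Bolt = 1*3 = 3, Widget = 4*4 = 16.
Iteration 3: components of {Base,Bolt,Widget} -> Hub = 16*2 = 32.
Iteration 4: no further components; recursion stops.
Total rows emitted: 8.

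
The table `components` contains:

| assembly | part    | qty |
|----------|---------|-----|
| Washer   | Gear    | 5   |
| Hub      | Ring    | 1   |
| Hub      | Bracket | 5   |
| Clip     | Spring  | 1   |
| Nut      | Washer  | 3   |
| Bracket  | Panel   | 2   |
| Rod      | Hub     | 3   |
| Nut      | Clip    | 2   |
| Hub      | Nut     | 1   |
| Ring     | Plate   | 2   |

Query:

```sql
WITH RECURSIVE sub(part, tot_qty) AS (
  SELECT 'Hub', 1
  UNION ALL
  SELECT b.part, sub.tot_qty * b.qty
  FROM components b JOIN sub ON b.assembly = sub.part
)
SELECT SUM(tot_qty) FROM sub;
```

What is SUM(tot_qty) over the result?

42

Base: (Hub, tot_qty=1).
Iteration 1: components of {Hub} -> Bracket = 1*5 = 5, Nut = 1*1 = 1, Ring = 1*1 = 1.
Iteration 2: components of {Bracket,Nut,Ring} -> Clip = 1*2 = 2, Panel = 5*2 = 10, Plate = 1*2 = 2, Washer = 1*3 = 3.
Iteration 3: components of {Clip,Panel,Plate,Washer} -> Gear = 3*5 = 15, Spring = 2*1 = 2.
Iteration 4: no further components; recursion stops.
SUM(tot_qty) = 1 + 1 + 1 + 5 + 2 + 2 + 3 + 10 + 2 + 15 = 42.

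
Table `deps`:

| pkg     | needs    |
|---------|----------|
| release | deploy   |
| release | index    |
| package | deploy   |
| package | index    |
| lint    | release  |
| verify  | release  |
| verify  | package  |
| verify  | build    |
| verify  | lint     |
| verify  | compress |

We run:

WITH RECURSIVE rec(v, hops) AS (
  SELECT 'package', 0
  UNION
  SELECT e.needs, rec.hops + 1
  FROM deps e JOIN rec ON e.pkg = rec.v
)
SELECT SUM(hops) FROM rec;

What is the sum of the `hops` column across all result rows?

2

Base: (package, hops=0).
Iteration 1: edges from {package} -> (deploy, hops=1), (index, hops=1).
Iteration 2: no outgoing edges from {deploy,index}; recursion stops.
SUM(hops) = 0 + 1 + 1 = 2.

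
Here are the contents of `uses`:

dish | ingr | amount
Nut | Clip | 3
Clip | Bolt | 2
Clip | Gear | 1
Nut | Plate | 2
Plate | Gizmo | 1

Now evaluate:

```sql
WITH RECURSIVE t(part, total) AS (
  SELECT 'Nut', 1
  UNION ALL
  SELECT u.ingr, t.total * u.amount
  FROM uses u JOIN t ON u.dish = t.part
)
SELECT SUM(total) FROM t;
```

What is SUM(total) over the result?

17

Base: (Nut, total=1).
Iteration 1: components of {Nut} -> Clip = 1*3 = 3, Plate = 1*2 = 2.
Iteration 2: components of {Clip,Plate} -> Bolt = 3*2 = 6, Gear = 3*1 = 3, Gizmo = 2*1 = 2.
Iteration 3: no further components; recursion stops.
SUM(total) = 1 + 3 + 2 + 6 + 3 + 2 = 17.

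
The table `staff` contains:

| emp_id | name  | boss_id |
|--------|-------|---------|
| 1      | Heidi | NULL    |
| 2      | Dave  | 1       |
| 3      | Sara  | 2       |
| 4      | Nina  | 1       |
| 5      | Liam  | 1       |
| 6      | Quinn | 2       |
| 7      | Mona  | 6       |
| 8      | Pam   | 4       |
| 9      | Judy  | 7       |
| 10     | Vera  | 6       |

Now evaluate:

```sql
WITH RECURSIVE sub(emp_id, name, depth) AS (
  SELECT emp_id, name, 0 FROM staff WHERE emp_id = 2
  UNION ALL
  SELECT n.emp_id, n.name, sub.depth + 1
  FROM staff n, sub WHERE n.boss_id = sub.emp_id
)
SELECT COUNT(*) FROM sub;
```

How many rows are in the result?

Base: emp_id=2 (Dave) at depth 0.
Iteration 1: rows with boss_id in {2} -> Sara (id 3, depth 1), Quinn (id 6, depth 1).
Iteration 2: rows with boss_id in {3,6} -> Mona (id 7, depth 2), Vera (id 10, depth 2).
Iteration 3: rows with boss_id in {7,10} -> Judy (id 9, depth 3).
Iteration 4: no rows with boss_id in {9}; recursion stops.
Total rows emitted: 6.

6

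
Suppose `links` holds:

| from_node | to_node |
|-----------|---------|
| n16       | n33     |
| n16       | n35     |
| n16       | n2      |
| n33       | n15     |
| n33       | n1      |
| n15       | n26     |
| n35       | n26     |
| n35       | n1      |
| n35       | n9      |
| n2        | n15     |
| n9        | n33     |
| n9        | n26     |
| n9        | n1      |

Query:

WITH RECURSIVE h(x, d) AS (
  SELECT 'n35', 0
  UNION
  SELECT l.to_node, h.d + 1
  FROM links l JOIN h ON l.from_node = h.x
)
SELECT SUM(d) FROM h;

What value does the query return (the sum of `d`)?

19

Base: (n35, d=0).
Iteration 1: edges from {n35} -> (n1, d=1), (n26, d=1), (n9, d=1).
Iteration 2: edges from {n1,n26,n9} -> (n1, d=2), (n26, d=2), (n33, d=2).
Iteration 3: edges from {n1,n26,n33} -> (n1, d=3), (n15, d=3).
Iteration 4: edges from {n1,n15} -> (n26, d=4).
Iteration 5: no outgoing edges from {n26}; recursion stops.
SUM(d) = 0 + 1 + 1 + 1 + 2 + 2 + 2 + 3 + 3 + 4 = 19.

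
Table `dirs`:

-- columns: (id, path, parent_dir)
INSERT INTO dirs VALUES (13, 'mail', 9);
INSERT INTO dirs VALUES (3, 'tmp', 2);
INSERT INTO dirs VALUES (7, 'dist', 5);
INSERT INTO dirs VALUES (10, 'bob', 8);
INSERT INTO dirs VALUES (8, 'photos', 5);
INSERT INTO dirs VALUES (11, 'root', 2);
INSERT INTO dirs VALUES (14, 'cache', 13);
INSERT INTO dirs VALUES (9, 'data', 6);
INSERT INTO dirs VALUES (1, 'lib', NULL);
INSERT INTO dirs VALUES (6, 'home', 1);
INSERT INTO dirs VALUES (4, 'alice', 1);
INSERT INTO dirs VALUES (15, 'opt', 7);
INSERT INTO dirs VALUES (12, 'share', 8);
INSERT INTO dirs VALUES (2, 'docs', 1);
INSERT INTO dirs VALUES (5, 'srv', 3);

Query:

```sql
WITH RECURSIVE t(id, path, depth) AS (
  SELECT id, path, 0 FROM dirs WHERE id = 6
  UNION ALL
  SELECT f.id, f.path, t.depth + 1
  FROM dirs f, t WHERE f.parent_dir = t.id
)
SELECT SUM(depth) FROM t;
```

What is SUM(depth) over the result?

6

Base: id=6 (home) at depth 0.
Iteration 1: rows with parent_dir in {6} -> data (id 9, depth 1).
Iteration 2: rows with parent_dir in {9} -> mail (id 13, depth 2).
Iteration 3: rows with parent_dir in {13} -> cache (id 14, depth 3).
Iteration 4: no rows with parent_dir in {14}; recursion stops.
SUM(depth) = 0 + 1 + 2 + 3 = 6.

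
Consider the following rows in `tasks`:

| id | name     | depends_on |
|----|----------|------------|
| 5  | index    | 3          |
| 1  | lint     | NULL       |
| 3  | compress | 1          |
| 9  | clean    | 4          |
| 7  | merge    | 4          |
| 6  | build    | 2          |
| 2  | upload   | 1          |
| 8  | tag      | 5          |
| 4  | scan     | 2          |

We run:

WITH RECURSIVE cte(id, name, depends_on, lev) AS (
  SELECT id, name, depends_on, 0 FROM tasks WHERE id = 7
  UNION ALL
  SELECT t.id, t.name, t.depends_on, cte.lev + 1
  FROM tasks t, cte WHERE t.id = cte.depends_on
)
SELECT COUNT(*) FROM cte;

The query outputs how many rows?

4

Base: id=7 (merge), depends_on=4, lev 0.
Iteration 1: join on id=4 -> scan (id 4, depends_on=2, lev 1).
Iteration 2: join on id=2 -> upload (id 2, depends_on=1, lev 2).
Iteration 3: join on id=1 -> lint (id 1, depends_on=NULL, lev 3).
Iteration 4: depends_on is NULL; no match; recursion stops.
Total rows emitted: 4.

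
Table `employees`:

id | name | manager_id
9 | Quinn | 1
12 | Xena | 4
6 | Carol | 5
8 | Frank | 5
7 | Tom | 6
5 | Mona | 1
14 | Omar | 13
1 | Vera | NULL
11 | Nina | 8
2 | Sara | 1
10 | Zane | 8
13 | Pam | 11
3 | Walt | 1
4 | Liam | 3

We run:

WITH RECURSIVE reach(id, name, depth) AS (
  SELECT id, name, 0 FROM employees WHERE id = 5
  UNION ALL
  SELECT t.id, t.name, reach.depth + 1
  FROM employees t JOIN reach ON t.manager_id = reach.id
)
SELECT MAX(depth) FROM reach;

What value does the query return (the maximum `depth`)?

4

Base: id=5 (Mona) at depth 0.
Iteration 1: rows with manager_id in {5} -> Carol (id 6, depth 1), Frank (id 8, depth 1).
Iteration 2: rows with manager_id in {6,8} -> Tom (id 7, depth 2), Zane (id 10, depth 2), Nina (id 11, depth 2).
Iteration 3: rows with manager_id in {7,10,11} -> Pam (id 13, depth 3).
Iteration 4: rows with manager_id in {13} -> Omar (id 14, depth 4).
Iteration 5: no rows with manager_id in {14}; recursion stops.
depth values: 0, 1, 1, 2, 2, 2, 3, 4; the maximum is 4.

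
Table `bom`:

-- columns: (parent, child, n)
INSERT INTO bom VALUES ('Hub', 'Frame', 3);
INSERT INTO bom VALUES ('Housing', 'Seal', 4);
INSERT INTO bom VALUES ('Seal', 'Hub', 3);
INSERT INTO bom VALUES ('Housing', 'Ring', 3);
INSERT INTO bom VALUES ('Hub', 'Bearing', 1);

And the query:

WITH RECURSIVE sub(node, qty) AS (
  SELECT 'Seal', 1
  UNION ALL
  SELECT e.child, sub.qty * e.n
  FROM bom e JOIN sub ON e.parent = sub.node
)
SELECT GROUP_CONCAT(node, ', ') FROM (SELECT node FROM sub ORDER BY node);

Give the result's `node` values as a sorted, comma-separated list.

Base: (Seal, qty=1).
Iteration 1: components of {Seal} -> Hub = 1*3 = 3.
Iteration 2: components of {Hub} -> Bearing = 3*1 = 3, Frame = 3*3 = 9.
Iteration 3: no further components; recursion stops.

Bearing, Frame, Hub, Seal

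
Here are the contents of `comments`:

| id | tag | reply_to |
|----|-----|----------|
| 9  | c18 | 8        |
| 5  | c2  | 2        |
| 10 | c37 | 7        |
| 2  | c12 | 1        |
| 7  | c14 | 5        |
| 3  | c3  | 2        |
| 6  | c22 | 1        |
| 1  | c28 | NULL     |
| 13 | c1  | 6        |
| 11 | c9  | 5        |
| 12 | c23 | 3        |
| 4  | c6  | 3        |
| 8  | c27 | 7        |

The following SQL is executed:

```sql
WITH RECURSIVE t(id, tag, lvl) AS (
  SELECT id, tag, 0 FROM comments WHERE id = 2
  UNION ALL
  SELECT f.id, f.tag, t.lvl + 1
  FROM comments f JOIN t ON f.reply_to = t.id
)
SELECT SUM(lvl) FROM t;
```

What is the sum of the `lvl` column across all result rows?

Base: id=2 (c12) at lvl 0.
Iteration 1: rows with reply_to in {2} -> c3 (id 3, lvl 1), c2 (id 5, lvl 1).
Iteration 2: rows with reply_to in {3,5} -> c6 (id 4, lvl 2), c14 (id 7, lvl 2), c9 (id 11, lvl 2), c23 (id 12, lvl 2).
Iteration 3: rows with reply_to in {4,7,11,12} -> c27 (id 8, lvl 3), c37 (id 10, lvl 3).
Iteration 4: rows with reply_to in {8,10} -> c18 (id 9, lvl 4).
Iteration 5: no rows with reply_to in {9}; recursion stops.
SUM(lvl) = 0 + 1 + 1 + 2 + 2 + 2 + 2 + 3 + 3 + 4 = 20.

20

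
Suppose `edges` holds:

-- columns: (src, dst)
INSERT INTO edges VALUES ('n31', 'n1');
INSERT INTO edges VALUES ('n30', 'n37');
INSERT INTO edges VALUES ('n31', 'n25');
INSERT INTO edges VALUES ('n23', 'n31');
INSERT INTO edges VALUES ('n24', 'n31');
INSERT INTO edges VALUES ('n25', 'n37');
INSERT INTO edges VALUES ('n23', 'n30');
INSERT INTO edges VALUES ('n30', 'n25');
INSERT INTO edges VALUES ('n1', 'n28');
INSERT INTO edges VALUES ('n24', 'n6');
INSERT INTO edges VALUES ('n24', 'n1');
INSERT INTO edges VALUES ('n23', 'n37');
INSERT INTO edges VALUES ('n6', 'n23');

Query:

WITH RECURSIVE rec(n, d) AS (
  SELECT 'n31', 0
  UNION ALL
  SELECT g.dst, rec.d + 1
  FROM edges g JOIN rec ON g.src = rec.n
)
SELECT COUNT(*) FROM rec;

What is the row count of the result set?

5

Base: (n31, d=0).
Iteration 1: edges from {n31} -> (n1, d=1), (n25, d=1).
Iteration 2: edges from {n1,n25} -> (n28, d=2), (n37, d=2).
Iteration 3: no outgoing edges from {n28,n37}; recursion stops.
Total rows emitted: 5.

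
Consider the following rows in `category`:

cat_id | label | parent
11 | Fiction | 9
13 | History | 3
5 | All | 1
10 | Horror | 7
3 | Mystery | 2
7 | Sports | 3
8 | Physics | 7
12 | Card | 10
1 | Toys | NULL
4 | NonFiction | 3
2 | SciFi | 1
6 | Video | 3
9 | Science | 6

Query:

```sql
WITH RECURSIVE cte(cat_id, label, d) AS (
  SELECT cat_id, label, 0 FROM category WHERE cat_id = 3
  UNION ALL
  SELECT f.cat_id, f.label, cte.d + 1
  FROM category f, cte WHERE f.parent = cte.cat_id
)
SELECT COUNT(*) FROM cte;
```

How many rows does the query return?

10

Base: cat_id=3 (Mystery) at d 0.
Iteration 1: rows with parent in {3} -> NonFiction (id 4, d 1), Video (id 6, d 1), Sports (id 7, d 1), History (id 13, d 1).
Iteration 2: rows with parent in {4,6,7,13} -> Physics (id 8, d 2), Science (id 9, d 2), Horror (id 10, d 2).
Iteration 3: rows with parent in {8,9,10} -> Fiction (id 11, d 3), Card (id 12, d 3).
Iteration 4: no rows with parent in {11,12}; recursion stops.
Total rows emitted: 10.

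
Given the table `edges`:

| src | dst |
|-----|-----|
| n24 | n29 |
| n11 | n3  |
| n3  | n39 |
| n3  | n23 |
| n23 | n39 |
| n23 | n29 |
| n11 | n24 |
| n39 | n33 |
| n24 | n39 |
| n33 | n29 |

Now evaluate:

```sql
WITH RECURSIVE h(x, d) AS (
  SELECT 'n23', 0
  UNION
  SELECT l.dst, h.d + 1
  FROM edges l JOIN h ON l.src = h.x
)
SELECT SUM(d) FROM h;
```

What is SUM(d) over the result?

7

Base: (n23, d=0).
Iteration 1: edges from {n23} -> (n29, d=1), (n39, d=1).
Iteration 2: edges from {n29,n39} -> (n33, d=2).
Iteration 3: edges from {n33} -> (n29, d=3).
Iteration 4: no outgoing edges from {n29}; recursion stops.
SUM(d) = 0 + 1 + 1 + 2 + 3 = 7.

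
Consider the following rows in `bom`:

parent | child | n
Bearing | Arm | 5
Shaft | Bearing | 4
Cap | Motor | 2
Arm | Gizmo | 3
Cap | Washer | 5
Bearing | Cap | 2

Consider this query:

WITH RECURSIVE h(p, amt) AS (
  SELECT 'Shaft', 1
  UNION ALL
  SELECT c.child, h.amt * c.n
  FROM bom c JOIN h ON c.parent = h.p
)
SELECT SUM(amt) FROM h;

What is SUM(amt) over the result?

Base: (Shaft, amt=1).
Iteration 1: components of {Shaft} -> Bearing = 1*4 = 4.
Iteration 2: components of {Bearing} -> Arm = 4*5 = 20, Cap = 4*2 = 8.
Iteration 3: components of {Arm,Cap} -> Gizmo = 20*3 = 60, Motor = 8*2 = 16, Washer = 8*5 = 40.
Iteration 4: no further components; recursion stops.
SUM(amt) = 1 + 4 + 8 + 20 + 16 + 40 + 60 = 149.

149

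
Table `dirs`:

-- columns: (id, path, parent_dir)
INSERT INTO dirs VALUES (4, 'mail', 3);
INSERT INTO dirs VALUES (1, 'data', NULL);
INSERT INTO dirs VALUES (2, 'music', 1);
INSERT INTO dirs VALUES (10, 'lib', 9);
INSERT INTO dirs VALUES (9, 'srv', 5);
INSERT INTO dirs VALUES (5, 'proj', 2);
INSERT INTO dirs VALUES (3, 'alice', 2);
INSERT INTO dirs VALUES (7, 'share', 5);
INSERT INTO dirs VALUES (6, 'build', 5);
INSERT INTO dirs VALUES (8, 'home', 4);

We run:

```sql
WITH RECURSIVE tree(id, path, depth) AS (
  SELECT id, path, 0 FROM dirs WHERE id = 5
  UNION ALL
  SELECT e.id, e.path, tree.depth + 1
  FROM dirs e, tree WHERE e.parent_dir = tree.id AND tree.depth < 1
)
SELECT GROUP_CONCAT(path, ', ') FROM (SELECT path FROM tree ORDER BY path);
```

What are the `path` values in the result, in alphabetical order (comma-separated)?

build, proj, share, srv

Base: id=5 (proj) at depth 0.
Iteration 1: rows with parent_dir in {5} -> build (id 6, depth 1), share (id 7, depth 1), srv (id 9, depth 1).
Iteration 2: depth < 1 fails for all current rows; recursion stops.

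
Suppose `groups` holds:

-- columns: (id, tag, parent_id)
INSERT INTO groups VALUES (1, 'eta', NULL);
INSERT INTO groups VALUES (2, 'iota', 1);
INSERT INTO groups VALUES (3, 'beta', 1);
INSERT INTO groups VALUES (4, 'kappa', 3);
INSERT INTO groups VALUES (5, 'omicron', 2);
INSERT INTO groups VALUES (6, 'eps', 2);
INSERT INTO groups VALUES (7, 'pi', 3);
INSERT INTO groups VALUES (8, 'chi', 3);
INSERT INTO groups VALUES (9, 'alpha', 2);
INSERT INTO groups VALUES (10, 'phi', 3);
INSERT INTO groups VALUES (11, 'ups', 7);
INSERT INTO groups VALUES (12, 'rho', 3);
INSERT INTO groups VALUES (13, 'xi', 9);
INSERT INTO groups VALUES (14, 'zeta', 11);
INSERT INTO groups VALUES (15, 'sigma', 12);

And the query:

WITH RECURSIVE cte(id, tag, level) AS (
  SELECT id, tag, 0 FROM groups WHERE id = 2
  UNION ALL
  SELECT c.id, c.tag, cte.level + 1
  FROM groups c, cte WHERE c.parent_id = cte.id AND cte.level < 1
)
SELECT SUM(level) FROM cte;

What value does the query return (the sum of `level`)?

3

Base: id=2 (iota) at level 0.
Iteration 1: rows with parent_id in {2} -> omicron (id 5, level 1), eps (id 6, level 1), alpha (id 9, level 1).
Iteration 2: level < 1 fails for all current rows; recursion stops.
SUM(level) = 0 + 1 + 1 + 1 = 3.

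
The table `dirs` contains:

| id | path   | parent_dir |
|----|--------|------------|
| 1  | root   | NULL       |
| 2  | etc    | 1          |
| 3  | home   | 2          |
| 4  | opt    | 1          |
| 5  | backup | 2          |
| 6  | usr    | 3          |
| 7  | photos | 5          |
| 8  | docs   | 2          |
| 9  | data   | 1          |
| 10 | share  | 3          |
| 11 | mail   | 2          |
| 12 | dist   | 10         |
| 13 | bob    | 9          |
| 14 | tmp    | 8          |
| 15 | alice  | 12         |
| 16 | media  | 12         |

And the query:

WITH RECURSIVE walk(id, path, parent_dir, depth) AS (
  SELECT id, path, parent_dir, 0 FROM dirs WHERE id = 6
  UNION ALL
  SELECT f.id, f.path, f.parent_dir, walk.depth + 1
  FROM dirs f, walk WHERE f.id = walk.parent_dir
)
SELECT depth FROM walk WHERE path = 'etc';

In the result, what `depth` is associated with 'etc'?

2

Base: id=6 (usr), parent_dir=3, depth 0.
Iteration 1: join on id=3 -> home (id 3, parent_dir=2, depth 1).
Iteration 2: join on id=2 -> etc (id 2, parent_dir=1, depth 2).
Iteration 3: join on id=1 -> root (id 1, parent_dir=NULL, depth 3).
Iteration 4: parent_dir is NULL; no match; recursion stops.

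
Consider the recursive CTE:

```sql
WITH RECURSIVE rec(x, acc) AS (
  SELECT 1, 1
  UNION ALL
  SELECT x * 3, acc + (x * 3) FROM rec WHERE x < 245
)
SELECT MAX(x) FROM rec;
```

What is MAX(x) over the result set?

729

Base: x=1, acc=1.
Iteration 1: 1 < 245 holds -> x = 1 * 3 = 3, acc = 1 + 3 = 4.
Iteration 2: 3 < 245 holds -> x = 3 * 3 = 9, acc = 4 + 9 = 13.
Iteration 3: 9 < 245 holds -> x = 9 * 3 = 27, acc = 13 + 27 = 40.
Iteration 4: 27 < 245 holds -> x = 27 * 3 = 81, acc = 40 + 81 = 121.
Iteration 5: 81 < 245 holds -> x = 81 * 3 = 243, acc = 121 + 243 = 364.
Iteration 6: 243 < 245 holds -> x = 243 * 3 = 729, acc = 364 + 729 = 1093.
Iteration 7: 729 < 245 fails; recursion stops.
x values: 1, 3, 9, 27, 81, 243, 729; the maximum is 729.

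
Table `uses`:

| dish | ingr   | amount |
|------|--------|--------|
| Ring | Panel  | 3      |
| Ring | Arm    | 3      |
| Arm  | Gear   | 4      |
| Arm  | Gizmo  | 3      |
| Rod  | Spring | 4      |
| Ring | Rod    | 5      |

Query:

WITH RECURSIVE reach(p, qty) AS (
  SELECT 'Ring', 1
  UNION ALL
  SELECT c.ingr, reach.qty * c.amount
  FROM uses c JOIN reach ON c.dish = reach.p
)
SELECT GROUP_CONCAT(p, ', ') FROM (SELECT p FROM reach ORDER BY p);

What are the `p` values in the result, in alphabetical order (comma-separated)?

Arm, Gear, Gizmo, Panel, Ring, Rod, Spring

Base: (Ring, qty=1).
Iteration 1: components of {Ring} -> Arm = 1*3 = 3, Panel = 1*3 = 3, Rod = 1*5 = 5.
Iteration 2: components of {Arm,Panel,Rod} -> Gear = 3*4 = 12, Gizmo = 3*3 = 9, Spring = 5*4 = 20.
Iteration 3: no further components; recursion stops.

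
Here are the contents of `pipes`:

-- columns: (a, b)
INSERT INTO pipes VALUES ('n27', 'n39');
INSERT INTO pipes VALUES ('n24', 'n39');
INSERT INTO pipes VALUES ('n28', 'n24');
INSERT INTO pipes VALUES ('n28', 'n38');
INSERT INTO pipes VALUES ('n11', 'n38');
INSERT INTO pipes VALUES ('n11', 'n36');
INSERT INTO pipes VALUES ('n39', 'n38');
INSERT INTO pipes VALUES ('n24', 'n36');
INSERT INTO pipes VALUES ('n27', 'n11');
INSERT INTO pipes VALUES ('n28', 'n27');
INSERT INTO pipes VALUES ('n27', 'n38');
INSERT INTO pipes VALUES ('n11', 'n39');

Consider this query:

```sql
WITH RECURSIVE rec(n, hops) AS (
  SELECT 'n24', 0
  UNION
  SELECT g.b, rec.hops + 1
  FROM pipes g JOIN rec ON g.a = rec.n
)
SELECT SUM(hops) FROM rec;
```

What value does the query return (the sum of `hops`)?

4

Base: (n24, hops=0).
Iteration 1: edges from {n24} -> (n36, hops=1), (n39, hops=1).
Iteration 2: edges from {n36,n39} -> (n38, hops=2).
Iteration 3: no outgoing edges from {n38}; recursion stops.
SUM(hops) = 0 + 1 + 1 + 2 = 4.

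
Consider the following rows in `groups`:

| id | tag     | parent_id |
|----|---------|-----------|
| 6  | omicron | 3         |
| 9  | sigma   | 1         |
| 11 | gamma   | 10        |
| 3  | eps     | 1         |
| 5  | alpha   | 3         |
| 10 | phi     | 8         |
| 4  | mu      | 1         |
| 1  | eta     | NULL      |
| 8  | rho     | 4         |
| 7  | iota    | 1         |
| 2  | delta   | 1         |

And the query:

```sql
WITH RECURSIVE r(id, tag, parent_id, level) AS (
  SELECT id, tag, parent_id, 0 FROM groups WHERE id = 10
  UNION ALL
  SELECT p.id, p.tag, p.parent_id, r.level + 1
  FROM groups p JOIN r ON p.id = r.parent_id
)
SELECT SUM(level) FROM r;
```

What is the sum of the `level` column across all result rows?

6

Base: id=10 (phi), parent_id=8, level 0.
Iteration 1: join on id=8 -> rho (id 8, parent_id=4, level 1).
Iteration 2: join on id=4 -> mu (id 4, parent_id=1, level 2).
Iteration 3: join on id=1 -> eta (id 1, parent_id=NULL, level 3).
Iteration 4: parent_id is NULL; no match; recursion stops.
SUM(level) = 0 + 1 + 2 + 3 = 6.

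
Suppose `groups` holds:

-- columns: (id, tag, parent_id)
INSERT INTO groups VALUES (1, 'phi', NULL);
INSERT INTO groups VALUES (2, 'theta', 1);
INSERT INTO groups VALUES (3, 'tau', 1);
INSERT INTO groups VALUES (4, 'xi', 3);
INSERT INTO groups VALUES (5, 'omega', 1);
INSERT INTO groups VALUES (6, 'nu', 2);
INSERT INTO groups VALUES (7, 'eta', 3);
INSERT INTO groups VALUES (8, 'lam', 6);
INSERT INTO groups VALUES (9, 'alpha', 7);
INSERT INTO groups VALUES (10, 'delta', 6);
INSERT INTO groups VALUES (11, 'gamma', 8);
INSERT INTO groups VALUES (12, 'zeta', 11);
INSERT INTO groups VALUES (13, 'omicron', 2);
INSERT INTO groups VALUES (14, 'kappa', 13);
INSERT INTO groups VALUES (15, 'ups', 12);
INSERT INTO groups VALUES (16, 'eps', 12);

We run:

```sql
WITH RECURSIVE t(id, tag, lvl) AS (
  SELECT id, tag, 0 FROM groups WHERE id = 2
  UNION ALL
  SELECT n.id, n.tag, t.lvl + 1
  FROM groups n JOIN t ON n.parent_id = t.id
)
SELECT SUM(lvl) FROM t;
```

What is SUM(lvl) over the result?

Base: id=2 (theta) at lvl 0.
Iteration 1: rows with parent_id in {2} -> nu (id 6, lvl 1), omicron (id 13, lvl 1).
Iteration 2: rows with parent_id in {6,13} -> lam (id 8, lvl 2), delta (id 10, lvl 2), kappa (id 14, lvl 2).
Iteration 3: rows with parent_id in {8,10,14} -> gamma (id 11, lvl 3).
Iteration 4: rows with parent_id in {11} -> zeta (id 12, lvl 4).
Iteration 5: rows with parent_id in {12} -> ups (id 15, lvl 5), eps (id 16, lvl 5).
Iteration 6: no rows with parent_id in {15,16}; recursion stops.
SUM(lvl) = 0 + 1 + 1 + 2 + 2 + 2 + 3 + 4 + 5 + 5 = 25.

25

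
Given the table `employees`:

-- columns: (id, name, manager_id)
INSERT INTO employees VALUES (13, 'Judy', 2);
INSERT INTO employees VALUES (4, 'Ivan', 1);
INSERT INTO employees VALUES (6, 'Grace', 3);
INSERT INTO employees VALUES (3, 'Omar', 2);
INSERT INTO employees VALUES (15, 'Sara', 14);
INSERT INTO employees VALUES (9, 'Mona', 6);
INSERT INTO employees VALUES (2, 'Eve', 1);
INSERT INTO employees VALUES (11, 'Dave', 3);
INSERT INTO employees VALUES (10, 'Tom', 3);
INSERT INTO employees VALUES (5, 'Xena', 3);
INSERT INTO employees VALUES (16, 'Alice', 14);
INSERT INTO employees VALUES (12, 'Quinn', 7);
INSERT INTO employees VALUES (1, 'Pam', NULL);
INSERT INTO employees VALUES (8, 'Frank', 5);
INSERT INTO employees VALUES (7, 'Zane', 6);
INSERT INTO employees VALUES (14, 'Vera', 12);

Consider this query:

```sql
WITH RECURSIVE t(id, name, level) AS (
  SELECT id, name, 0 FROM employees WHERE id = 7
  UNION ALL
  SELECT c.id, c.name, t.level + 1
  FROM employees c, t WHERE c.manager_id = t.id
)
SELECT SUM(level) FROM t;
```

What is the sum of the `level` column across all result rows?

9

Base: id=7 (Zane) at level 0.
Iteration 1: rows with manager_id in {7} -> Quinn (id 12, level 1).
Iteration 2: rows with manager_id in {12} -> Vera (id 14, level 2).
Iteration 3: rows with manager_id in {14} -> Sara (id 15, level 3), Alice (id 16, level 3).
Iteration 4: no rows with manager_id in {15,16}; recursion stops.
SUM(level) = 0 + 1 + 2 + 3 + 3 = 9.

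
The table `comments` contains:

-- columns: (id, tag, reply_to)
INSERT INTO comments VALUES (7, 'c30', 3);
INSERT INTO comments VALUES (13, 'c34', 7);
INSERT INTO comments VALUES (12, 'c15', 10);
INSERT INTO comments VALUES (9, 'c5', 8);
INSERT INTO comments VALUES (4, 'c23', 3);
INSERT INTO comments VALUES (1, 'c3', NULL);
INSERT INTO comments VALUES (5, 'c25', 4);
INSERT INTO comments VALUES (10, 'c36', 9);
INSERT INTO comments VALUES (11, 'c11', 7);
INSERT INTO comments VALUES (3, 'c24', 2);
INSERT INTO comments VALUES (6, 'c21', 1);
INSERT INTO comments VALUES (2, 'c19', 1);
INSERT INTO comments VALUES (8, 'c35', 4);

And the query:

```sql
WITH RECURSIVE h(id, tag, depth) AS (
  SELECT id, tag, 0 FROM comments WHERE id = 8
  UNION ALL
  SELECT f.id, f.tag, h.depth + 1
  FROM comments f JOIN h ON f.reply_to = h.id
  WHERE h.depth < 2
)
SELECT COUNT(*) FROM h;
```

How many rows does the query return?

Base: id=8 (c35) at depth 0.
Iteration 1: rows with reply_to in {8} -> c5 (id 9, depth 1).
Iteration 2: rows with reply_to in {9} -> c36 (id 10, depth 2).
Iteration 3: depth < 2 fails for all current rows; recursion stops.
Total rows emitted: 3.

3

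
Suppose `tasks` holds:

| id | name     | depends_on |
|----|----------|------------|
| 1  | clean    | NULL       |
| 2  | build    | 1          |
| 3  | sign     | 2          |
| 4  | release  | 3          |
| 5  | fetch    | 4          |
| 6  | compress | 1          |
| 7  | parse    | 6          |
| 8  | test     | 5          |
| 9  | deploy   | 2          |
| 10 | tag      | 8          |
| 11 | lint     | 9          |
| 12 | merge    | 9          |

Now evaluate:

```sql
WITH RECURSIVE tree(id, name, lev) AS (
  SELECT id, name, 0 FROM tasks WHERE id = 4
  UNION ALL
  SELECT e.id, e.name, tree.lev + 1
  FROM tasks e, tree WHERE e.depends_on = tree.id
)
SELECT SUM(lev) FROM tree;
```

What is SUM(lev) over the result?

6

Base: id=4 (release) at lev 0.
Iteration 1: rows with depends_on in {4} -> fetch (id 5, lev 1).
Iteration 2: rows with depends_on in {5} -> test (id 8, lev 2).
Iteration 3: rows with depends_on in {8} -> tag (id 10, lev 3).
Iteration 4: no rows with depends_on in {10}; recursion stops.
SUM(lev) = 0 + 1 + 2 + 3 = 6.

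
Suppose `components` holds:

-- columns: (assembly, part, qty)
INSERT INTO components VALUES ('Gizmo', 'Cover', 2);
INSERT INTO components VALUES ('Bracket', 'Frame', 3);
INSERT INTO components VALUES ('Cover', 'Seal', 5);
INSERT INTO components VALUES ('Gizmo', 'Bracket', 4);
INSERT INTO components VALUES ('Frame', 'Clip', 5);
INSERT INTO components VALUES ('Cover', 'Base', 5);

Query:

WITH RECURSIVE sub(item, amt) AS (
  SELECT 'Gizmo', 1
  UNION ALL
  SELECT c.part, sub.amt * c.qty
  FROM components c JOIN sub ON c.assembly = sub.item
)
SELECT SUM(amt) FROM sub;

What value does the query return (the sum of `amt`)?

Base: (Gizmo, amt=1).
Iteration 1: components of {Gizmo} -> Bracket = 1*4 = 4, Cover = 1*2 = 2.
Iteration 2: components of {Bracket,Cover} -> Base = 2*5 = 10, Frame = 4*3 = 12, Seal = 2*5 = 10.
Iteration 3: components of {Base,Frame,Seal} -> Clip = 12*5 = 60.
Iteration 4: no further components; recursion stops.
SUM(amt) = 1 + 2 + 4 + 10 + 10 + 12 + 60 = 99.

99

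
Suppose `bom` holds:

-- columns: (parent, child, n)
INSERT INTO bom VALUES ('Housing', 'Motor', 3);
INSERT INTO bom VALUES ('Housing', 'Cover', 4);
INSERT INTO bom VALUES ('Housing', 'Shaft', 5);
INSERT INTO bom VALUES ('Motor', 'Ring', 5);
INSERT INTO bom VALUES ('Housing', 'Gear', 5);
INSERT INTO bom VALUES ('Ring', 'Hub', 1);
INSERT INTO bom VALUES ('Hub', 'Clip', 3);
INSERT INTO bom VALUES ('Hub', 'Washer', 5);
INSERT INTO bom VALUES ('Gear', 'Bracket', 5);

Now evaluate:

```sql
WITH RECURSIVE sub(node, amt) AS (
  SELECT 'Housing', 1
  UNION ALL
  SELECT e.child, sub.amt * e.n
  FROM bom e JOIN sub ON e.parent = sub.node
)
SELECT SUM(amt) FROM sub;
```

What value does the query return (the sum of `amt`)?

Base: (Housing, amt=1).
Iteration 1: components of {Housing} -> Cover = 1*4 = 4, Gear = 1*5 = 5, Motor = 1*3 = 3, Shaft = 1*5 = 5.
Iteration 2: components of {Cover,Gear,Motor,Shaft} -> Bracket = 5*5 = 25, Ring = 3*5 = 15.
Iteration 3: components of {Bracket,Ring} -> Hub = 15*1 = 15.
Iteration 4: components of {Hub} -> Clip = 15*3 = 45, Washer = 15*5 = 75.
Iteration 5: no further components; recursion stops.
SUM(amt) = 1 + 3 + 4 + 5 + 5 + 15 + 25 + 15 + 45 + 75 = 193.

193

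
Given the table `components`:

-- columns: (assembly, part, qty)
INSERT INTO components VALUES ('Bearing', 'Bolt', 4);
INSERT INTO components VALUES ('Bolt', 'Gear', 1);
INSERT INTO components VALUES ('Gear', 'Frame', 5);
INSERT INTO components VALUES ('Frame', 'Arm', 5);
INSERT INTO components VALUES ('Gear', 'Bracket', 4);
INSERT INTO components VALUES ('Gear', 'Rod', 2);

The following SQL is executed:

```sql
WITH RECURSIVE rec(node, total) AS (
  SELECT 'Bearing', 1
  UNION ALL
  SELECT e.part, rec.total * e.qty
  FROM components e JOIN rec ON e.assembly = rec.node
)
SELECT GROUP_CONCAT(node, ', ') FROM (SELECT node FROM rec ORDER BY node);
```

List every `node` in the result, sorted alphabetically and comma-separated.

Base: (Bearing, total=1).
Iteration 1: components of {Bearing} -> Bolt = 1*4 = 4.
Iteration 2: components of {Bolt} -> Gear = 4*1 = 4.
Iteration 3: components of {Gear} -> Bracket = 4*4 = 16, Frame = 4*5 = 20, Rod = 4*2 = 8.
Iteration 4: components of {Bracket,Frame,Rod} -> Arm = 20*5 = 100.
Iteration 5: no further components; recursion stops.

Arm, Bearing, Bolt, Bracket, Frame, Gear, Rod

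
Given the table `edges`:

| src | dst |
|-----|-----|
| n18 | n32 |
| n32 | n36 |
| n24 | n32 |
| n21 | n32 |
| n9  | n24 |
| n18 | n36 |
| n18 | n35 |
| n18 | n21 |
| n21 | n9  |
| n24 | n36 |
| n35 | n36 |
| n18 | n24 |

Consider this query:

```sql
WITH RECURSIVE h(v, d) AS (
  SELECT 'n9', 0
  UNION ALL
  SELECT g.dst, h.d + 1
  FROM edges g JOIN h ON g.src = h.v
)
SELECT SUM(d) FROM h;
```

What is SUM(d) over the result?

Base: (n9, d=0).
Iteration 1: edges from {n9} -> (n24, d=1).
Iteration 2: edges from {n24} -> (n32, d=2), (n36, d=2).
Iteration 3: edges from {n32,n36} -> (n36, d=3).
Iteration 4: no outgoing edges from {n36}; recursion stops.
SUM(d) = 0 + 1 + 2 + 2 + 3 = 8.

8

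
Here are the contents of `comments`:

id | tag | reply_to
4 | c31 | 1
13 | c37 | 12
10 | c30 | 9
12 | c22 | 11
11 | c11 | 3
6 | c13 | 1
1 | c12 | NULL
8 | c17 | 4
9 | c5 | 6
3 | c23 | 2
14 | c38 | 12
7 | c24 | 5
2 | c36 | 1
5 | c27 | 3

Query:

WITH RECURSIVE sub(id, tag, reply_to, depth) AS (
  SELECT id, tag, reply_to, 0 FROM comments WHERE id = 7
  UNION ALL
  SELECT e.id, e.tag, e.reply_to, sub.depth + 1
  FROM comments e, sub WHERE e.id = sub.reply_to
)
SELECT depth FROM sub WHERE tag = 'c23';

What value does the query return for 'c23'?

Base: id=7 (c24), reply_to=5, depth 0.
Iteration 1: join on id=5 -> c27 (id 5, reply_to=3, depth 1).
Iteration 2: join on id=3 -> c23 (id 3, reply_to=2, depth 2).
Iteration 3: join on id=2 -> c36 (id 2, reply_to=1, depth 3).
Iteration 4: join on id=1 -> c12 (id 1, reply_to=NULL, depth 4).
Iteration 5: reply_to is NULL; no match; recursion stops.

2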